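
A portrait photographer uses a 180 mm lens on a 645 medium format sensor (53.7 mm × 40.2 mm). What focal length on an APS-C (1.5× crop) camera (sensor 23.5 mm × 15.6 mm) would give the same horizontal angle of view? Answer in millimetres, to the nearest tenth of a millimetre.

78.8 mm

Equal angle of view means equal width/f ratio, so f₂ = f₁ · (width₂/width₁) = 180 × 23.5/53.7.
f₂ = 180 × 0.43762 ≈ 78.771 mm.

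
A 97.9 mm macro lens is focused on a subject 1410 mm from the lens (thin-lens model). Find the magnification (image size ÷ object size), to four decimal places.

Thin lens: 1/f = 1/dₒ + 1/dᵢ → 1/dᵢ = 1/97.9 − 1/1410 = 0.0095053 mm⁻¹, so dᵢ ≈ 105.2046 mm.
Magnification m = dᵢ/dₒ = 105.2046/1410 ≈ 0.07461.

0.0746×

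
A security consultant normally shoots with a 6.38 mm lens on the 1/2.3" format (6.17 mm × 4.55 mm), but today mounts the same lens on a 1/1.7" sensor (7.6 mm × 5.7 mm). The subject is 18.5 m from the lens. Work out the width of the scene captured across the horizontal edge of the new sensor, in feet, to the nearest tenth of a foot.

The focal length stays 6.38 mm; the relevant sensor dimension is now w = 7.6 mm. Object distance dₒ = 18.5 m = 18500 mm.
Thin-lens field width W = w·(dₒ − f)/f = 7.6 × (18500 − 6.38)/6.38 ≈ 22030.018 mm = 22030.018/304.8 ft = 72.277 ft.

72.3 ft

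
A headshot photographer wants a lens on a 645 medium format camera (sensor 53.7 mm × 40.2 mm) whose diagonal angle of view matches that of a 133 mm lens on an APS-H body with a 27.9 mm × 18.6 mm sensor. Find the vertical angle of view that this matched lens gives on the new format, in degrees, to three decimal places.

Sensor diagonal = √(27.9² + 18.6²) = √1124.3700 ≈ 33.5316 mm.
Sensor diagonal = √(53.7² + 40.2²) = √4499.7300 ≈ 67.0800 mm.
Equal diagonal AOV ⇒ f₂ = f₁ · 67.0800/33.5316 = 133 × 2.00050 ≈ 266.0665 mm.
Vertical AOV on the new format = 2·arctan(40.2 / (2 × 266.0665)) = 2·arctan(0.07555) ≈ 8.6404°.

8.640°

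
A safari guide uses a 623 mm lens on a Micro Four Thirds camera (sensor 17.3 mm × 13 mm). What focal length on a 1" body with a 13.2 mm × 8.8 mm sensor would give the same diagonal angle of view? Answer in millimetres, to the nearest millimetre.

Sensor diagonal = √(17.3² + 13²) = √468.2900 ≈ 21.6400 mm.
Sensor diagonal = √(13.2² + 8.8²) = √251.6800 ≈ 15.8644 mm.
Equal angle of view means equal diagonal/f ratio, so f₂ = f₁ · (diagonal₂/diagonal₁) = 623 × 15.8644/21.6400.
f₂ = 623 × 0.73311 ≈ 456.725 mm.

457 mm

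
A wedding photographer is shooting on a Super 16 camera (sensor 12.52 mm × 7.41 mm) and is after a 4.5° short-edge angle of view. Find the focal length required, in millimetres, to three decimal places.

94.299 mm

From α = 2·arctan(h/2f) we get f = h / (2·tan(α/2)).
With h = 7.41 mm and α/2 = 2.25°, tan(α/2) ≈ 0.03929, so f ≈ 7.41 / 0.07858 ≈ 94.2985 mm.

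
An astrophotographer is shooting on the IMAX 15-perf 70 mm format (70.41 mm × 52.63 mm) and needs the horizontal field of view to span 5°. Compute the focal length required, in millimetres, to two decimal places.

806.33 mm

From α = 2·arctan(w/2f) we get f = w / (2·tan(α/2)).
With w = 70.41 mm and α/2 = 2.5°, tan(α/2) ≈ 0.04366, so f ≈ 70.41 / 0.08732 ≈ 806.3271 mm.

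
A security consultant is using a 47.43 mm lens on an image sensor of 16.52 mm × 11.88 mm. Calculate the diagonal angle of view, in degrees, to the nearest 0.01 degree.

24.21°

Sensor diagonal = √(16.52² + 11.88²) = √414.0448 ≈ 20.3481 mm.
Angle of view α = 2·arctan(d/2f) with d = 20.3481 mm and f = 47.43 mm.
d/2f = 0.21451; arctan(0.21451) ≈ 12.1069°, so α ≈ 24.2137°.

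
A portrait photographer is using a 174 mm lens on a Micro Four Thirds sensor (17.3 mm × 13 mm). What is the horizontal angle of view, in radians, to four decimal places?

0.0993 rad

Angle of view α = 2·arctan(w/2f) with w = 17.3 mm and f = 174 mm.
w/2f = 0.04971; arctan(0.04971) ≈ 0.0497 rad, so α ≈ 0.0993 rad.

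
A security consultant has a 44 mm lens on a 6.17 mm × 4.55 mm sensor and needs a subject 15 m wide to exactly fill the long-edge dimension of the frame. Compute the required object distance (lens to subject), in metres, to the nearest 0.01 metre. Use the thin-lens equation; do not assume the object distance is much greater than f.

107.01 m

W: 15 m = 15000 mm.
Magnification m = w/W = dᵢ/dₒ; combined with 1/f = 1/dₒ + 1/dᵢ this gives dₒ = f·(1 + W/w).
dₒ = 44 mm × (1 + 15000/6.17) = 44 × 2432.1183 ≈ 107013.206 mm = 107.013 m.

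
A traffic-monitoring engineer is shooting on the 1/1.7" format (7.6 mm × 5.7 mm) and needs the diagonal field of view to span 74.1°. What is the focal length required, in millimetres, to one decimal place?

Sensor diagonal = √(7.6² + 5.7²) = √90.2500 ≈ 9.5000 mm.
From α = 2·arctan(d/2f) we get f = d / (2·tan(α/2)).
With d = 9.5000 mm and α/2 = 37.05°, tan(α/2) ≈ 0.75492, so f ≈ 9.5000 / 1.50985 ≈ 6.2920 mm.

6.3 mm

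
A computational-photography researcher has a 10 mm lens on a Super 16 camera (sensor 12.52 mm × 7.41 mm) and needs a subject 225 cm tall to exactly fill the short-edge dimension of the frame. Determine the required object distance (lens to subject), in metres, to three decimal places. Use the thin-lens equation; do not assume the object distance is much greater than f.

W: 225 cm = 2250 mm.
Magnification m = h/W = dᵢ/dₒ; combined with 1/f = 1/dₒ + 1/dᵢ this gives dₒ = f·(1 + W/h).
dₒ = 10 mm × (1 + 2250/7.41) = 10 × 304.6437 ≈ 3046.437 mm = 3.04644 m.

3.046 m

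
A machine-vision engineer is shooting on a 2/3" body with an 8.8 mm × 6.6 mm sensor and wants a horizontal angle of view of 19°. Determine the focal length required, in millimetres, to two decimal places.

From α = 2·arctan(w/2f) we get f = w / (2·tan(α/2)).
With w = 8.8 mm and α/2 = 9.5°, tan(α/2) ≈ 0.16734, so f ≈ 8.8 / 0.33469 ≈ 26.2934 mm.

26.29 mm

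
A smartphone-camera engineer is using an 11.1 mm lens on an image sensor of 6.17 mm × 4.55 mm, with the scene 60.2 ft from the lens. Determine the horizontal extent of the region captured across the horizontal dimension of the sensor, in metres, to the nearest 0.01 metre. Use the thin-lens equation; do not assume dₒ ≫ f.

dₒ: 60.2 ft × 304.8 mm/ft = 18348.96 mm.
Similar triangles through the lens centre give W/dₒ = w/dᵢ; with 1/f = 1/dₒ + 1/dᵢ this gives W = w·(dₒ − f)/f.
W = 6.17 mm × (18349 − 11.1) / 11.1 = 6.17 × 1652.0594 ≈ 10193.207 mm = 10.1932 m.

10.19 m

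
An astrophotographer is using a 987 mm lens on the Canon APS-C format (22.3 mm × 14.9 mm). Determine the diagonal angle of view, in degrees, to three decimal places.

Sensor diagonal = √(22.3² + 14.9²) = √719.3000 ≈ 26.8198 mm.
Angle of view α = 2·arctan(d/2f) with d = 26.8198 mm and f = 987 mm.
d/2f = 0.01359; arctan(0.01359) ≈ 0.7784°, so α ≈ 1.5568°.

1.557°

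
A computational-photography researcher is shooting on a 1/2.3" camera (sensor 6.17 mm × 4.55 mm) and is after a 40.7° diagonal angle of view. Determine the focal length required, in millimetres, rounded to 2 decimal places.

10.33 mm

Sensor diagonal = √(6.17² + 4.55²) = √58.7714 ≈ 7.6663 mm.
From α = 2·arctan(d/2f) we get f = d / (2·tan(α/2)).
With d = 7.6663 mm and α/2 = 20.35°, tan(α/2) ≈ 0.37090, so f ≈ 7.6663 / 0.74181 ≈ 10.3346 mm.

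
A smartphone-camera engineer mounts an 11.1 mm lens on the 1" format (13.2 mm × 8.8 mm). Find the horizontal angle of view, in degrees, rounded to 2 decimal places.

61.47°

Angle of view α = 2·arctan(w/2f) with w = 13.2 mm and f = 11.1 mm.
w/2f = 0.59459; arctan(0.59459) ≈ 30.7355°, so α ≈ 61.4710°.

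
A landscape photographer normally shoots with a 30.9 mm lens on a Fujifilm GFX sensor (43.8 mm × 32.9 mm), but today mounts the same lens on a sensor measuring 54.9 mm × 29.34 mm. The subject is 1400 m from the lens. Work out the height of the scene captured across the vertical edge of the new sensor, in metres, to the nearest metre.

The focal length stays 30.9 mm; the relevant sensor dimension is now h = 29.34 mm. Object distance dₒ = 1400 m = 1.4e+06 mm.
Thin-lens field height W = h·(dₒ − f)/f = 29.34 × (1.4e+06 − 30.9)/30.9 ≈ 1329291.048 mm = 1329.29 m.

1329 m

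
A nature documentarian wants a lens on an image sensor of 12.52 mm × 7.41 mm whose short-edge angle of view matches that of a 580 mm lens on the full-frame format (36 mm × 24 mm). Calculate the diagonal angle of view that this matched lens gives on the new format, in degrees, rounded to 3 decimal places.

Equal short-edge AOV ⇒ f₂ = f₁ · 7.41/24 = 580 × 0.30875 ≈ 179.0750 mm.
Sensor diagonal = √(12.52² + 7.41²) = √211.6585 ≈ 14.5485 mm.
Diagonal AOV on the new format = 2·arctan(14.5485 / (2 × 179.0750)) = 2·arctan(0.04062) ≈ 4.6523°.

4.652°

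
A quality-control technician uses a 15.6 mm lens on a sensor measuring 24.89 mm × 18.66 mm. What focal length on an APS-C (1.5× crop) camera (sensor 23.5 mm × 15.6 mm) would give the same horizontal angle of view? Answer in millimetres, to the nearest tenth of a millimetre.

Equal angle of view means equal width/f ratio, so f₂ = f₁ · (width₂/width₁) = 15.6 × 23.5/24.89.
f₂ = 15.6 × 0.94415 ≈ 14.729 mm.

14.7 mm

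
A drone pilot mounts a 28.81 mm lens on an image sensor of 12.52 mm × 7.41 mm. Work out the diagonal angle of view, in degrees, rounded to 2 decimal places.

Sensor diagonal = √(12.52² + 7.41²) = √211.6585 ≈ 14.5485 mm.
Angle of view α = 2·arctan(d/2f) with d = 14.5485 mm and f = 28.81 mm.
d/2f = 0.25249; arctan(0.25249) ≈ 14.1705°, so α ≈ 28.3409°.

28.34°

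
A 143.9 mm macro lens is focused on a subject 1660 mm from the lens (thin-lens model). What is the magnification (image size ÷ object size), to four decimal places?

0.0949×

Thin lens: 1/f = 1/dₒ + 1/dᵢ → 1/dᵢ = 1/143.9 − 1/1660 = 0.0063469 mm⁻¹, so dᵢ ≈ 157.5582 mm.
Magnification m = dᵢ/dₒ = 157.5582/1660 ≈ 0.09491.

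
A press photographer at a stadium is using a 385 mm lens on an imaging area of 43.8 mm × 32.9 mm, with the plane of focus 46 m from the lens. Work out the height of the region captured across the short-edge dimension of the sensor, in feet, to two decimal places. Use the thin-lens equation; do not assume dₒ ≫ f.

dₒ: 46 m = 46000 mm.
Similar triangles through the lens centre give W/dₒ = h/dᵢ; with 1/f = 1/dₒ + 1/dᵢ this gives W = h·(dₒ − f)/f.
W = 32.9 mm × (46000 − 385) / 385 = 32.9 × 118.4805 ≈ 3898.009 mm = 3898.009/304.8 ft = 12.7887 ft.

12.79 ft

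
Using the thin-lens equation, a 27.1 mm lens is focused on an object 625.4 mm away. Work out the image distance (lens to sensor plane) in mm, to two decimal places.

1/dᵢ = 1/f − 1/dₒ = 1/27.1 − 1/625.4 = 0.0353014 mm⁻¹.
dᵢ = 1/0.0353014 ≈ 28.3275 mm.

28.33 mm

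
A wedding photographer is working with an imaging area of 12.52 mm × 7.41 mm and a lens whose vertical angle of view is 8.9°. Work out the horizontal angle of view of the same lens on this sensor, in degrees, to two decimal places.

From the vertical AOV: f = 7.41 / (2·tan(4.45°)) = 7.41 / 0.15565 ≈ 47.6076 mm.
Horizontal AOV = 2·arctan(12.52 / (2 × 47.6076)) = 2·arctan(0.13149) ≈ 14.9819°.

14.98°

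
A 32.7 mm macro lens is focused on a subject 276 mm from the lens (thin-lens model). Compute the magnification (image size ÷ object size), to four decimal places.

Thin lens: 1/f = 1/dₒ + 1/dᵢ → 1/dᵢ = 1/32.7 − 1/276 = 0.0269579 mm⁻¹, so dᵢ ≈ 37.0949 mm.
Magnification m = dᵢ/dₒ = 37.0949/276 ≈ 0.13440.

0.1344×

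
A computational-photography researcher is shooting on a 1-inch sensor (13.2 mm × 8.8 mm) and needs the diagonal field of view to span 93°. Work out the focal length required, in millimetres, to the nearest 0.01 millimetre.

7.53 mm

Sensor diagonal = √(13.2² + 8.8²) = √251.6800 ≈ 15.8644 mm.
From α = 2·arctan(d/2f) we get f = d / (2·tan(α/2)).
With d = 15.8644 mm and α/2 = 46.5°, tan(α/2) ≈ 1.05378, so f ≈ 15.8644 / 2.10756 ≈ 7.5274 mm.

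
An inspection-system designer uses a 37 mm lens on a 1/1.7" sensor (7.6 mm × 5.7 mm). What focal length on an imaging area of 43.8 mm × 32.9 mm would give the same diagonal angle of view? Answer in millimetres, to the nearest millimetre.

Sensor diagonal = √(7.6² + 5.7²) = √90.2500 ≈ 9.5000 mm.
Sensor diagonal = √(43.8² + 32.9²) = √3000.8500 ≈ 54.7800 mm.
Equal angle of view means equal diagonal/f ratio, so f₂ = f₁ · (diagonal₂/diagonal₁) = 37 × 54.7800/9.5000.
f₂ = 37 × 5.76632 ≈ 213.354 mm.

213 mm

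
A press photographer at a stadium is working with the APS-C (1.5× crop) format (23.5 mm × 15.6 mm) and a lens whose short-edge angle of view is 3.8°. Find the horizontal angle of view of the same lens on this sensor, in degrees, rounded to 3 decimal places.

5.722°

From the short-edge AOV: f = 15.6 / (2·tan(1.9°)) = 15.6 / 0.06635 ≈ 235.1280 mm.
Horizontal AOV = 2·arctan(23.5 / (2 × 235.1280)) = 2·arctan(0.04997) ≈ 5.7217°.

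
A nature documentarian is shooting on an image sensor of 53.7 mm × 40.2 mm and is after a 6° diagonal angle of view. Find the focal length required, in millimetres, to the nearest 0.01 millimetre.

639.98 mm

Sensor diagonal = √(53.7² + 40.2²) = √4499.7300 ≈ 67.0800 mm.
From α = 2·arctan(d/2f) we get f = d / (2·tan(α/2)).
With d = 67.0800 mm and α/2 = 3°, tan(α/2) ≈ 0.05241, so f ≈ 67.0800 / 0.10482 ≈ 639.9816 mm.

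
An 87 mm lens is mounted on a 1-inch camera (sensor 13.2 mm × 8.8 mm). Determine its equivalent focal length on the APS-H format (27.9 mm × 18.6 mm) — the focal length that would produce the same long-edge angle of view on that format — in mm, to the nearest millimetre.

Equal angle of view means equal width/f ratio, so f₂ = f₁ · (width₂/width₁) = 87 × 27.9/13.2.
f₂ = 87 × 2.11364 ≈ 183.886 mm.

184 mm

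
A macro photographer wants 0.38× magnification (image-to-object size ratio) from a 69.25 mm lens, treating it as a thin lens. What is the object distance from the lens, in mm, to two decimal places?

With m = dᵢ/dₒ and 1/f = 1/dₒ + 1/dᵢ, substituting dᵢ = m·dₒ gives 1/f = (1 + 1/m)/dₒ, hence dₒ = f·(1 + 1/m).
dₒ = 69.25 × (1 + 1/0.38) = 69.25 × 3.63158 ≈ 251.487 mm.

251.49 mm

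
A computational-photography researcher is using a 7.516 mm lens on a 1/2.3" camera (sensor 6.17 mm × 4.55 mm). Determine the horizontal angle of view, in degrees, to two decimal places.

Angle of view α = 2·arctan(w/2f) with w = 6.17 mm and f = 7.516 mm.
w/2f = 0.41046; arctan(0.41046) ≈ 22.3161°, so α ≈ 44.6322°.

44.63°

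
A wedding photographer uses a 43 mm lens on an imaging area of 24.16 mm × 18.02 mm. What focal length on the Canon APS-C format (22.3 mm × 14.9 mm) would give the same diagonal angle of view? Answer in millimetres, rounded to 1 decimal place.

Sensor diagonal = √(24.16² + 18.02²) = √908.4260 ≈ 30.1401 mm.
Sensor diagonal = √(22.3² + 14.9²) = √719.3000 ≈ 26.8198 mm.
Equal angle of view means equal diagonal/f ratio, so f₂ = f₁ · (diagonal₂/diagonal₁) = 43 × 26.8198/30.1401.
f₂ = 43 × 0.88984 ≈ 38.263 mm.

38.3 mm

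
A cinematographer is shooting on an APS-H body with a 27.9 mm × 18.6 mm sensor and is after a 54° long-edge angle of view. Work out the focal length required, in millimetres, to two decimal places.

From α = 2·arctan(w/2f) we get f = w / (2·tan(α/2)).
With w = 27.9 mm and α/2 = 27°, tan(α/2) ≈ 0.50953, so f ≈ 27.9 / 1.01905 ≈ 27.3784 mm.

27.38 mm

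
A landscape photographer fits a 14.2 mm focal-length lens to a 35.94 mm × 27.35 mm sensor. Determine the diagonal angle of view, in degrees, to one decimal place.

115.7°

Sensor diagonal = √(35.94² + 27.35²) = √2039.7061 ≈ 45.1631 mm.
Angle of view α = 2·arctan(d/2f) with d = 45.1631 mm and f = 14.2 mm.
d/2f = 1.59025; arctan(1.59025) ≈ 57.8370°, so α ≈ 115.6740°.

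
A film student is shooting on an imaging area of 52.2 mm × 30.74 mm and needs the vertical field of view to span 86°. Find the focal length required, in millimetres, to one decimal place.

From α = 2·arctan(h/2f) we get f = h / (2·tan(α/2)).
With h = 30.74 mm and α/2 = 43°, tan(α/2) ≈ 0.93252, so f ≈ 30.74 / 1.86503 ≈ 16.4823 mm.

16.5 mm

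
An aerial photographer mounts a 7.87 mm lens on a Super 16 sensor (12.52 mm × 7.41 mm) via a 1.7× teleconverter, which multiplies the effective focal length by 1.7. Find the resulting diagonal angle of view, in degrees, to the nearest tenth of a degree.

57.1°

Effective focal length f = 7.87 × 1.7 = 13.379 mm.
Sensor diagonal = √(12.52² + 7.41²) = √211.6585 ≈ 14.5485 mm.
α = 2·arctan(14.548 / (2 × 13.379)) = 2·arctan(0.54371) ≈ 57.0664°.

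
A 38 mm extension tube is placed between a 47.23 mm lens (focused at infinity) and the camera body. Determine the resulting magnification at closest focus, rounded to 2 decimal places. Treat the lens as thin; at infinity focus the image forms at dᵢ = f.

0.80×

The tube moves the image plane from f to f + e, so dᵢ = 47.23 + 38 = 85.23 mm. Focus is achieved when 1/f = 1/dₒ + 1/dᵢ, giving dₒ = 1/(1/f − 1/(f+e)).
Magnification m = dᵢ/dₒ = (f+e)·(1/f − 1/(f+e)) = e/f = 38/47.23 ≈ 0.8046.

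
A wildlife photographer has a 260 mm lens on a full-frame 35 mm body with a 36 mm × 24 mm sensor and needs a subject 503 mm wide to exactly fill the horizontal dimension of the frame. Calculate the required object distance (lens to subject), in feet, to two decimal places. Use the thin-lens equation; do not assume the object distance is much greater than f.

12.77 ft

Magnification m = w/W = dᵢ/dₒ; combined with 1/f = 1/dₒ + 1/dᵢ this gives dₒ = f·(1 + W/w).
dₒ = 260 mm × (1 + 503/36) = 260 × 14.9722 ≈ 3892.778 mm = 3892.778/304.8 ft = 12.7716 ft.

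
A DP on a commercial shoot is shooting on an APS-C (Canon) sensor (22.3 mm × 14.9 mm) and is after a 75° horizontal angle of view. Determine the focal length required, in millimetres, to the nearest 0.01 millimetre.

14.53 mm

From α = 2·arctan(w/2f) we get f = w / (2·tan(α/2)).
With w = 22.3 mm and α/2 = 37.5°, tan(α/2) ≈ 0.76733, so f ≈ 22.3 / 1.53465 ≈ 14.5310 mm.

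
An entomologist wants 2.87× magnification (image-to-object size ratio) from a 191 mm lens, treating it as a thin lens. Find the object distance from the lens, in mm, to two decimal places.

257.55 mm

With m = dᵢ/dₒ and 1/f = 1/dₒ + 1/dᵢ, substituting dᵢ = m·dₒ gives 1/f = (1 + 1/m)/dₒ, hence dₒ = f·(1 + 1/m).
dₒ = 191 × (1 + 1/2.87) = 191 × 1.34843 ≈ 257.551 mm.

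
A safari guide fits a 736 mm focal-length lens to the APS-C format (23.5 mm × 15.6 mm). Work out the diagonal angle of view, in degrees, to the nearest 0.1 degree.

2.2°

Sensor diagonal = √(23.5² + 15.6²) = √795.6100 ≈ 28.2066 mm.
Angle of view α = 2·arctan(d/2f) with d = 28.2066 mm and f = 736 mm.
d/2f = 0.01916; arctan(0.01916) ≈ 1.0978°, so α ≈ 2.1955°.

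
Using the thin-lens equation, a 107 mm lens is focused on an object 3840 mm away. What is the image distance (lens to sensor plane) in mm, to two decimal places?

110.07 mm

1/dᵢ = 1/f − 1/dₒ = 1/107 − 1/3840 = 0.0090854 mm⁻¹.
dᵢ = 1/0.0090854 ≈ 110.0670 mm.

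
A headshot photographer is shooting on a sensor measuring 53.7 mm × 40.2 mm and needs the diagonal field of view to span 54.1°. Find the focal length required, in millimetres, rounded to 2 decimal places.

65.68 mm

Sensor diagonal = √(53.7² + 40.2²) = √4499.7300 ≈ 67.0800 mm.
From α = 2·arctan(d/2f) we get f = d / (2·tan(α/2)).
With d = 67.0800 mm and α/2 = 27.05°, tan(α/2) ≈ 0.51063, so f ≈ 67.0800 / 1.02125 ≈ 65.6842 mm.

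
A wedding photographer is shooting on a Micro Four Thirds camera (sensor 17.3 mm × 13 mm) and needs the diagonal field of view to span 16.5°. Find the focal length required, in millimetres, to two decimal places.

Sensor diagonal = √(17.3² + 13²) = √468.2900 ≈ 21.6400 mm.
From α = 2·arctan(d/2f) we get f = d / (2·tan(α/2)).
With d = 21.6400 mm and α/2 = 8.25°, tan(α/2) ≈ 0.14499, so f ≈ 21.6400 / 0.28999 ≈ 74.6243 mm.

74.62 mm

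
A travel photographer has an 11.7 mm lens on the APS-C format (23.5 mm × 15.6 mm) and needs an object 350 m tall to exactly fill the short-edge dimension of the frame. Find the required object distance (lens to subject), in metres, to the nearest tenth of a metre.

262.5 m

W: 350 m = 350000 mm.
Magnification m = h/W = dᵢ/dₒ; combined with 1/f = 1/dₒ + 1/dᵢ this gives dₒ = f·(1 + W/h).
dₒ = 11.7 mm × (1 + 350000/15.6) = 11.7 × 22436.8974 ≈ 262511.700 mm = 262.512 m.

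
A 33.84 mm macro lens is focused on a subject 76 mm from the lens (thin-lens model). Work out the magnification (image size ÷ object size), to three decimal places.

Thin lens: 1/f = 1/dₒ + 1/dᵢ → 1/dᵢ = 1/33.84 − 1/76 = 0.0163929 mm⁻¹, so dᵢ ≈ 61.0019 mm.
Magnification m = dᵢ/dₒ = 61.0019/76 ≈ 0.80266.

0.803×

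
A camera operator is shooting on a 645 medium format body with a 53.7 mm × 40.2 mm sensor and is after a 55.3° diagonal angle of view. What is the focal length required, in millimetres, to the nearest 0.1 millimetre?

64.0 mm

Sensor diagonal = √(53.7² + 40.2²) = √4499.7300 ≈ 67.0800 mm.
From α = 2·arctan(d/2f) we get f = d / (2·tan(α/2)).
With d = 67.0800 mm and α/2 = 27.65°, tan(α/2) ≈ 0.52390, so f ≈ 67.0800 / 1.04780 ≈ 64.0200 mm.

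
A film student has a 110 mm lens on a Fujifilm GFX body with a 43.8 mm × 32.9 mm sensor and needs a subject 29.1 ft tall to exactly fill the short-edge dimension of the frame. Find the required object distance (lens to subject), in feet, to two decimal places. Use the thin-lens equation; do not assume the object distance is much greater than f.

97.66 ft

W: 29.1 ft × 304.8 mm/ft = 8869.68 mm.
Magnification m = h/W = dᵢ/dₒ; combined with 1/f = 1/dₒ + 1/dᵢ this gives dₒ = f·(1 + W/h).
dₒ = 110 mm × (1 + 8869.68/32.9) = 110 × 270.5951 ≈ 29765.464 mm = 29765.464/304.8 ft = 97.6557 ft.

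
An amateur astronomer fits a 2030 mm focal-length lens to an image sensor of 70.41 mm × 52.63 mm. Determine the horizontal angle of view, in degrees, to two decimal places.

Angle of view α = 2·arctan(w/2f) with w = 70.41 mm and f = 2030 mm.
w/2f = 0.01734; arctan(0.01734) ≈ 0.9935°, so α ≈ 1.9871°.

1.99°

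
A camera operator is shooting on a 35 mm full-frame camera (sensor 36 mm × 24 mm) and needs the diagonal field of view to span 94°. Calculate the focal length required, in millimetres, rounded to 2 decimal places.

20.17 mm

Sensor diagonal = √(36² + 24²) = √1872.0000 ≈ 43.2666 mm.
From α = 2·arctan(d/2f) we get f = d / (2·tan(α/2)).
With d = 43.2666 mm and α/2 = 47°, tan(α/2) ≈ 1.07237, so f ≈ 43.2666 / 2.14474 ≈ 20.1734 mm.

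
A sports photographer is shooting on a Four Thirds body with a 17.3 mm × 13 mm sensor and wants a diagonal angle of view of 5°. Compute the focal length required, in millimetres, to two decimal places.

Sensor diagonal = √(17.3² + 13²) = √468.2900 ≈ 21.6400 mm.
From α = 2·arctan(d/2f) we get f = d / (2·tan(α/2)).
With d = 21.6400 mm and α/2 = 2.5°, tan(α/2) ≈ 0.04366, so f ≈ 21.6400 / 0.08732 ≈ 247.8188 mm.

247.82 mm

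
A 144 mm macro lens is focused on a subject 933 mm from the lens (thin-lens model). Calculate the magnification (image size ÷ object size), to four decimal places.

Thin lens: 1/f = 1/dₒ + 1/dᵢ → 1/dᵢ = 1/144 − 1/933 = 0.0058726 mm⁻¹, so dᵢ ≈ 170.2814 mm.
Magnification m = dᵢ/dₒ = 170.2814/933 ≈ 0.18251.

0.1825×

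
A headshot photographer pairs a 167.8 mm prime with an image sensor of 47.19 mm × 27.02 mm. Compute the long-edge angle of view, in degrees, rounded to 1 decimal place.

Angle of view α = 2·arctan(w/2f) with w = 47.19 mm and f = 167.8 mm.
w/2f = 0.14061; arctan(0.14061) ≈ 8.0041°, so α ≈ 16.0082°.

16.0°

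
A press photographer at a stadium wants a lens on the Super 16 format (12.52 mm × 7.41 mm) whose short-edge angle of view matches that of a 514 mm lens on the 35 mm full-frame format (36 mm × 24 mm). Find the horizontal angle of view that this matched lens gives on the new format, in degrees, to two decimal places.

4.52°

Equal short-edge AOV ⇒ f₂ = f₁ · 7.41/24 = 514 × 0.30875 ≈ 158.6975 mm.
Horizontal AOV on the new format = 2·arctan(12.52 / (2 × 158.6975)) = 2·arctan(0.03945) ≈ 4.5178°.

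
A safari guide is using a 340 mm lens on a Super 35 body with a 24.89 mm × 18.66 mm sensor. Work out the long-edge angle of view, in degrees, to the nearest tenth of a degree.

Angle of view α = 2·arctan(w/2f) with w = 24.89 mm and f = 340 mm.
w/2f = 0.03660; arctan(0.03660) ≈ 2.0963°, so α ≈ 4.1925°.

4.2°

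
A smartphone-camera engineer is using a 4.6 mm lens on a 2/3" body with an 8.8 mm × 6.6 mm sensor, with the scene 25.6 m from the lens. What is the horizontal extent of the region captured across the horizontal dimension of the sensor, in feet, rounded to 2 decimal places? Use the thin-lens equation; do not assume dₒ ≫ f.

160.65 ft

dₒ: 25.6 m = 25600 mm.
Similar triangles through the lens centre give W/dₒ = w/dᵢ; with 1/f = 1/dₒ + 1/dᵢ this gives W = w·(dₒ − f)/f.
W = 8.8 mm × (25600 − 4.6) / 4.6 = 8.8 × 5564.2174 ≈ 48965.113 mm = 48965.113/304.8 ft = 160.647 ft.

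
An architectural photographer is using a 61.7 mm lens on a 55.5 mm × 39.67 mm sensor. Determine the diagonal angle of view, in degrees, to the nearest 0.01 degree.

57.87°

Sensor diagonal = √(55.5² + 39.67²) = √4653.9589 ≈ 68.2199 mm.
Angle of view α = 2·arctan(d/2f) with d = 68.2199 mm and f = 61.7 mm.
d/2f = 0.55284; arctan(0.55284) ≈ 28.9354°, so α ≈ 57.8708°.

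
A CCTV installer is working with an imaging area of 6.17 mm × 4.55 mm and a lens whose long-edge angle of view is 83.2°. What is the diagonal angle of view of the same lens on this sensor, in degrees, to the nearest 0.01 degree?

95.62°

From the long-edge AOV: f = 6.17 / (2·tan(41.6°)) = 6.17 / 1.77568 ≈ 3.4747 mm.
Sensor diagonal = √(6.17² + 4.55²) = √58.7714 ≈ 7.6663 mm.
Diagonal AOV = 2·arctan(7.6663 / (2 × 3.4747)) = 2·arctan(1.10315) ≈ 95.6155°.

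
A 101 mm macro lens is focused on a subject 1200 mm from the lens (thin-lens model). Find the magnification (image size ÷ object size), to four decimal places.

Thin lens: 1/f = 1/dₒ + 1/dᵢ → 1/dᵢ = 1/101 − 1/1200 = 0.0090677 mm⁻¹, so dᵢ ≈ 110.2821 mm.
Magnification m = dᵢ/dₒ = 110.2821/1200 ≈ 0.09190.

0.0919×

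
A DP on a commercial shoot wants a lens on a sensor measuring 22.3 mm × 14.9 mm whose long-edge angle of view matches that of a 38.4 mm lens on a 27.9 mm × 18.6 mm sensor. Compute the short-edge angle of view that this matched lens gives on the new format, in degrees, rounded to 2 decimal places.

27.29°

Equal long-edge AOV ⇒ f₂ = f₁ · 22.3/27.9 = 38.4 × 0.79928 ≈ 30.6925 mm.
Short-edge AOV on the new format = 2·arctan(14.9 / (2 × 30.6925)) = 2·arctan(0.24273) ≈ 27.2871°.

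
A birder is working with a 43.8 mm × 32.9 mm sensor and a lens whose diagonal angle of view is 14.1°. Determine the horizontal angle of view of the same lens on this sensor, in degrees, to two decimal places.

11.29°

Sensor diagonal = √(43.8² + 32.9²) = √3000.8500 ≈ 54.7800 mm.
From the diagonal AOV: f = 54.7800 / (2·tan(7.05°)) = 54.7800 / 0.24734 ≈ 221.4757 mm.
Horizontal AOV = 2·arctan(43.8 / (2 × 221.4757)) = 2·arctan(0.09888) ≈ 11.2943°.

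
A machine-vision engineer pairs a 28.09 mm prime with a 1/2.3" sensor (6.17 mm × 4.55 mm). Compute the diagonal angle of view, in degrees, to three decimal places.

15.541°

Sensor diagonal = √(6.17² + 4.55²) = √58.7714 ≈ 7.6663 mm.
Angle of view α = 2·arctan(d/2f) with d = 7.6663 mm and f = 28.09 mm.
d/2f = 0.13646; arctan(0.13646) ≈ 7.7705°, so α ≈ 15.5410°.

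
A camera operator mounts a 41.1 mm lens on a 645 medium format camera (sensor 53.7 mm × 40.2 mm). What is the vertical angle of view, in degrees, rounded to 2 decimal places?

52.12°

Angle of view α = 2·arctan(h/2f) with h = 40.2 mm and f = 41.1 mm.
h/2f = 0.48905; arctan(0.48905) ≈ 26.0610°, so α ≈ 52.1220°.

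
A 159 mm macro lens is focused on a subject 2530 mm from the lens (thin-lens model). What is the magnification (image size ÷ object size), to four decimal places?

0.0671×

Thin lens: 1/f = 1/dₒ + 1/dᵢ → 1/dᵢ = 1/159 − 1/2530 = 0.0058941 mm⁻¹, so dᵢ ≈ 169.6626 mm.
Magnification m = dᵢ/dₒ = 169.6626/2530 ≈ 0.06706.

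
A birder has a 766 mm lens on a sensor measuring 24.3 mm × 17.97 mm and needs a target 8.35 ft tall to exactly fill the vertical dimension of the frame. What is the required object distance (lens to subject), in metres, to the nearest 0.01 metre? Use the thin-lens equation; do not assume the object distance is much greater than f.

109.25 m

W: 8.35 ft × 304.8 mm/ft = 2545.08 mm.
Magnification m = h/W = dᵢ/dₒ; combined with 1/f = 1/dₒ + 1/dᵢ this gives dₒ = f·(1 + W/h).
dₒ = 766 mm × (1 + 2545.08/17.97) = 766 × 142.6294 ≈ 109254.103 mm = 109.254 m.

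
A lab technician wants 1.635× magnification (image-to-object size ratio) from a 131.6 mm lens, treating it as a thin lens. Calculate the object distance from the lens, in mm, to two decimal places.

212.09 mm

With m = dᵢ/dₒ and 1/f = 1/dₒ + 1/dᵢ, substituting dᵢ = m·dₒ gives 1/f = (1 + 1/m)/dₒ, hence dₒ = f·(1 + 1/m).
dₒ = 131.6 × (1 + 1/1.635) = 131.6 × 1.61162 ≈ 212.089 mm.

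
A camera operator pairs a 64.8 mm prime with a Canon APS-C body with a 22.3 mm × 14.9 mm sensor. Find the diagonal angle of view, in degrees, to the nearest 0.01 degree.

Sensor diagonal = √(22.3² + 14.9²) = √719.3000 ≈ 26.8198 mm.
Angle of view α = 2·arctan(d/2f) with d = 26.8198 mm and f = 64.8 mm.
d/2f = 0.20694; arctan(0.20694) ≈ 11.6919°, so α ≈ 23.3838°.

23.38°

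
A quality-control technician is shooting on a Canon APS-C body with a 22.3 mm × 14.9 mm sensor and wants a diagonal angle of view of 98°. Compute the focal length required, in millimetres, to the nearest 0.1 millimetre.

Sensor diagonal = √(22.3² + 14.9²) = √719.3000 ≈ 26.8198 mm.
From α = 2·arctan(d/2f) we get f = d / (2·tan(α/2)).
With d = 26.8198 mm and α/2 = 49°, tan(α/2) ≈ 1.15037, so f ≈ 26.8198 / 2.30074 ≈ 11.6570 mm.

11.7 mm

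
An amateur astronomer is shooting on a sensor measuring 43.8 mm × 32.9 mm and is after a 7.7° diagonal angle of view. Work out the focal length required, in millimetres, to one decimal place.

Sensor diagonal = √(43.8² + 32.9²) = √3000.8500 ≈ 54.7800 mm.
From α = 2·arctan(d/2f) we get f = d / (2·tan(α/2)).
With d = 54.7800 mm and α/2 = 3.85°, tan(α/2) ≈ 0.06730, so f ≈ 54.7800 / 0.13459 ≈ 407.0050 mm.

407.0 mm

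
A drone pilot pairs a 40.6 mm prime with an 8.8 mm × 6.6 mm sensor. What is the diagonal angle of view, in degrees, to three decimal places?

Sensor diagonal = √(8.8² + 6.6²) = √121.0000 ≈ 11.0000 mm.
Angle of view α = 2·arctan(d/2f) with d = 11.0000 mm and f = 40.6 mm.
d/2f = 0.13547; arctan(0.13547) ≈ 7.7148°, so α ≈ 15.4296°.

15.430°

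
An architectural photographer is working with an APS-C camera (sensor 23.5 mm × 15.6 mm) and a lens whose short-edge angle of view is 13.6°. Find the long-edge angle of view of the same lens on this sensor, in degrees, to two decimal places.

20.37°

From the short-edge AOV: f = 15.6 / (2·tan(6.8°)) = 15.6 / 0.23849 ≈ 65.4128 mm.
Long-edge AOV = 2·arctan(23.5 / (2 × 65.4128)) = 2·arctan(0.17963) ≈ 20.3667°.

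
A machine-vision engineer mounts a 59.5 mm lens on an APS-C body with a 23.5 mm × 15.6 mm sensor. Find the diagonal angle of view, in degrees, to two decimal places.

26.67°

Sensor diagonal = √(23.5² + 15.6²) = √795.6100 ≈ 28.2066 mm.
Angle of view α = 2·arctan(d/2f) with d = 28.2066 mm and f = 59.5 mm.
d/2f = 0.23703; arctan(0.23703) ≈ 13.3347°, so α ≈ 26.6694°.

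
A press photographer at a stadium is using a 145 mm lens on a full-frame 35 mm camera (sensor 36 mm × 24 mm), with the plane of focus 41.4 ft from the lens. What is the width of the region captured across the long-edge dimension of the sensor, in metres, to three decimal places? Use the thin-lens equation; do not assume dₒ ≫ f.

3.097 m

dₒ: 41.4 ft × 304.8 mm/ft = 12618.72 mm.
Similar triangles through the lens centre give W/dₒ = w/dᵢ; with 1/f = 1/dₒ + 1/dᵢ this gives W = w·(dₒ − f)/f.
W = 36 mm × (12618.7 − 145) / 145 = 36 × 86.0257 ≈ 3096.923 mm = 3.09692 m.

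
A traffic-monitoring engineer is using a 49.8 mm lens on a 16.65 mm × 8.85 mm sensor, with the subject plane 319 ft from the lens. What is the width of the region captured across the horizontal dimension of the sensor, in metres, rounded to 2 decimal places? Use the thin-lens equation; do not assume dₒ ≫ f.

32.49 m

dₒ: 319 ft × 304.8 mm/ft = 97231.20 mm.
Similar triangles through the lens centre give W/dₒ = w/dᵢ; with 1/f = 1/dₒ + 1/dᵢ this gives W = w·(dₒ − f)/f.
W = 16.65 mm × (97231.2 − 49.8) / 49.8 = 16.65 × 1951.4337 ≈ 32491.371 mm = 32.4914 m.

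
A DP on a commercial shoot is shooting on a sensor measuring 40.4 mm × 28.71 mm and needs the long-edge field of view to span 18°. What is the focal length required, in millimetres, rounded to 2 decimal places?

127.54 mm

From α = 2·arctan(w/2f) we get f = w / (2·tan(α/2)).
With w = 40.4 mm and α/2 = 9°, tan(α/2) ≈ 0.15838, so f ≈ 40.4 / 0.31677 ≈ 127.5378 mm.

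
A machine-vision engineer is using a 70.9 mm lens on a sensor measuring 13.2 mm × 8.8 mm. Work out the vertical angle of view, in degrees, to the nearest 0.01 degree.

Angle of view α = 2·arctan(h/2f) with h = 8.8 mm and f = 70.9 mm.
h/2f = 0.06206; arctan(0.06206) ≈ 3.5512°, so α ≈ 7.1024°.

7.10°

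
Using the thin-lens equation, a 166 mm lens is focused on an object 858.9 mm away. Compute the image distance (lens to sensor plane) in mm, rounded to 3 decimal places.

1/dᵢ = 1/f − 1/dₒ = 1/166 − 1/858.9 = 0.0048598 mm⁻¹.
dᵢ = 1/0.0048598 ≈ 205.7691 mm.

205.769 mm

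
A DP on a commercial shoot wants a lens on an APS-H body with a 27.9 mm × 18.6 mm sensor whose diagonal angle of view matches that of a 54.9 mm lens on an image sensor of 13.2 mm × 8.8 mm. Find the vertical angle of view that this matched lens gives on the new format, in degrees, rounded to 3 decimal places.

9.164°

Sensor diagonal = √(13.2² + 8.8²) = √251.6800 ≈ 15.8644 mm.
Sensor diagonal = √(27.9² + 18.6²) = √1124.3700 ≈ 33.5316 mm.
Equal diagonal AOV ⇒ f₂ = f₁ · 33.5316/15.8644 = 54.9 × 2.11364 ≈ 116.0386 mm.
Vertical AOV on the new format = 2·arctan(18.6 / (2 × 116.0386)) = 2·arctan(0.08015) ≈ 9.1644°.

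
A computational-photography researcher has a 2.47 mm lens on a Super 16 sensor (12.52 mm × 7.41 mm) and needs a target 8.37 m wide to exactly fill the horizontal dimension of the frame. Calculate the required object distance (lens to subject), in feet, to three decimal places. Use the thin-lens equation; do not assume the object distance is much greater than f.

W: 8.37 m = 8370 mm.
Magnification m = w/W = dᵢ/dₒ; combined with 1/f = 1/dₒ + 1/dᵢ this gives dₒ = f·(1 + W/w).
dₒ = 2.47 mm × (1 + 8370/12.52) = 2.47 × 669.5304 ≈ 1653.740 mm = 1653.740/304.8 ft = 5.42566 ft.

5.426 ft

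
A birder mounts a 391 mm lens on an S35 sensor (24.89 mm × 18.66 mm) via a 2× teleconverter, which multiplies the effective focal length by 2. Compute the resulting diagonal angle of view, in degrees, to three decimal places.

2.279°

Effective focal length f = 391 × 2 = 782 mm.
Sensor diagonal = √(24.89² + 18.66²) = √967.7077 ≈ 31.1080 mm.
α = 2·arctan(31.108 / (2 × 782)) = 2·arctan(0.01989) ≈ 2.2789°.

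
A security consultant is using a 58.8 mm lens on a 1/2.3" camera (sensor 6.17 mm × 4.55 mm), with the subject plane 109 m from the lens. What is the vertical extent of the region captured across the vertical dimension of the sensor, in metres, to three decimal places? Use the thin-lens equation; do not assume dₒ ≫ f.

8.430 m

dₒ: 109 m = 109000 mm.
Similar triangles through the lens centre give W/dₒ = h/dᵢ; with 1/f = 1/dₒ + 1/dᵢ this gives W = h·(dₒ − f)/f.
W = 4.55 mm × (109000 − 58.8) / 58.8 = 4.55 × 1852.7415 ≈ 8429.974 mm = 8.42997 m.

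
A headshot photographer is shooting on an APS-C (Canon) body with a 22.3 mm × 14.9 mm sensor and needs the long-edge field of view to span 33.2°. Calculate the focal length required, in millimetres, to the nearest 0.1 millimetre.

37.4 mm

From α = 2·arctan(w/2f) we get f = w / (2·tan(α/2)).
With w = 22.3 mm and α/2 = 16.6°, tan(α/2) ≈ 0.29811, so f ≈ 22.3 / 0.59623 ≈ 37.4019 mm.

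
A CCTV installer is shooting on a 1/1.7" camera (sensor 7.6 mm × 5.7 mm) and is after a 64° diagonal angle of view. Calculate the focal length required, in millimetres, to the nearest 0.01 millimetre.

Sensor diagonal = √(7.6² + 5.7²) = √90.2500 ≈ 9.5000 mm.
From α = 2·arctan(d/2f) we get f = d / (2·tan(α/2)).
With d = 9.5000 mm and α/2 = 32°, tan(α/2) ≈ 0.62487, so f ≈ 9.5000 / 1.24974 ≈ 7.6016 mm.

7.60 mm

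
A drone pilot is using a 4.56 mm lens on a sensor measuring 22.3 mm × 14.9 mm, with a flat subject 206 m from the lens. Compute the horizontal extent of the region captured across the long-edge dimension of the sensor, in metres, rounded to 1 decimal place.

dₒ: 206 m = 206000 mm.
Similar triangles through the lens centre give W/dₒ = w/dᵢ; with 1/f = 1/dₒ + 1/dᵢ this gives W = w·(dₒ − f)/f.
W = 22.3 mm × (206000 − 4.56) / 4.56 = 22.3 × 45174.4386 ≈ 1007389.981 mm = 1007.39 m.

1007.4 m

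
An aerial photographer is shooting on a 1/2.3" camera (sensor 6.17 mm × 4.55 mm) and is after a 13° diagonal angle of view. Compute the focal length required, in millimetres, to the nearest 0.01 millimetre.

Sensor diagonal = √(6.17² + 4.55²) = √58.7714 ≈ 7.6663 mm.
From α = 2·arctan(d/2f) we get f = d / (2·tan(α/2)).
With d = 7.6663 mm and α/2 = 6.5°, tan(α/2) ≈ 0.11394, so f ≈ 7.6663 / 0.22787 ≈ 33.6429 mm.

33.64 mm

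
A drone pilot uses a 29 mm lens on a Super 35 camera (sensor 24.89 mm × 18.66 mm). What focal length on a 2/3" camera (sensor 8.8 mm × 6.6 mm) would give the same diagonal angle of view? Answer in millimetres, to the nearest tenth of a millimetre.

Sensor diagonal = √(24.89² + 18.66²) = √967.7077 ≈ 31.1080 mm.
Sensor diagonal = √(8.8² + 6.6²) = √121.0000 ≈ 11.0000 mm.
Equal angle of view means equal diagonal/f ratio, so f₂ = f₁ · (diagonal₂/diagonal₁) = 29 × 11.0000/31.1080.
f₂ = 29 × 0.35361 ≈ 10.255 mm.

10.3 mm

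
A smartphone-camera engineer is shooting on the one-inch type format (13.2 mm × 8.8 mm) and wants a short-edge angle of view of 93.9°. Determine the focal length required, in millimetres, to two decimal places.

From α = 2·arctan(h/2f) we get f = h / (2·tan(α/2)).
With h = 8.8 mm and α/2 = 46.95°, tan(α/2) ≈ 1.07049, so f ≈ 8.8 / 2.14099 ≈ 4.1103 mm.

4.11 mm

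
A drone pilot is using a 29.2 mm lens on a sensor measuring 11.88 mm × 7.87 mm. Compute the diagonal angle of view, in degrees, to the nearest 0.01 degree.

27.43°

Sensor diagonal = √(11.88² + 7.87²) = √203.0713 ≈ 14.2503 mm.
Angle of view α = 2·arctan(d/2f) with d = 14.2503 mm and f = 29.2 mm.
d/2f = 0.24401; arctan(0.24401) ≈ 13.7129°, so α ≈ 27.4258°.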